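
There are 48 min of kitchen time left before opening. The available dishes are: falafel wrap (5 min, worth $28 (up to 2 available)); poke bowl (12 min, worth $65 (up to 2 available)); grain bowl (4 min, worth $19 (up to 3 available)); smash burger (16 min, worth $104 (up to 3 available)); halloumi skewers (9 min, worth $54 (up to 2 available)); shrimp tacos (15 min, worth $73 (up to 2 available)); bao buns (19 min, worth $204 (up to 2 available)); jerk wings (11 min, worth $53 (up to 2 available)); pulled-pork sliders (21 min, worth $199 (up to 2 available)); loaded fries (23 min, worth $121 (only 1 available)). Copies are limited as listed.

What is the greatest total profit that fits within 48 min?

464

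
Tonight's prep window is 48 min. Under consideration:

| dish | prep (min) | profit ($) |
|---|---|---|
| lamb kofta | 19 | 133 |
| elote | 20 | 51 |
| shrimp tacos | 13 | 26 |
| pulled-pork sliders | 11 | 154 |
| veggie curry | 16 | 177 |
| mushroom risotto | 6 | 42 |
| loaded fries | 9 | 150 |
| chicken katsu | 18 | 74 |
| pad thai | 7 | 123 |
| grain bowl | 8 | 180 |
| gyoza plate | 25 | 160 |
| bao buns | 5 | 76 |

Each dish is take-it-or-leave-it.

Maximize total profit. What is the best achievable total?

The ratio ordering already packs tightly: pulled-pork sliders + mushroom risotto + loaded fries + pad thai + grain bowl + bao buns, 46 min, 725.
No other feasible combination exceeds 725.

725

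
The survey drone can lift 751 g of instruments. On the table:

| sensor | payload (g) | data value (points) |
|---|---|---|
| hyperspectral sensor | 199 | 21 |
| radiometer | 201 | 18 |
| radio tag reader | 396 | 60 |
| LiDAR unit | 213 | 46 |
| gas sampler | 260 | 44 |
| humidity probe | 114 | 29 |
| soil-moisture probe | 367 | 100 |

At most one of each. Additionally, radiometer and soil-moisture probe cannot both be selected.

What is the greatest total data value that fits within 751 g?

175

Best packing: LiDAR unit + humidity probe + soil-moisture probe — 694 g, 175 total.
Next best is gas sampler + humidity probe + soil-moisture probe at 173 (741 g) — short by 2.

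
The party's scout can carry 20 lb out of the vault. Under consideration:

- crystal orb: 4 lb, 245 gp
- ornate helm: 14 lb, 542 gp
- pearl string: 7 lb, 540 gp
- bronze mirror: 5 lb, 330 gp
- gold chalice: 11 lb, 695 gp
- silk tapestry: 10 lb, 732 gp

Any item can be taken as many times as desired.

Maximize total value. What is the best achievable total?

1464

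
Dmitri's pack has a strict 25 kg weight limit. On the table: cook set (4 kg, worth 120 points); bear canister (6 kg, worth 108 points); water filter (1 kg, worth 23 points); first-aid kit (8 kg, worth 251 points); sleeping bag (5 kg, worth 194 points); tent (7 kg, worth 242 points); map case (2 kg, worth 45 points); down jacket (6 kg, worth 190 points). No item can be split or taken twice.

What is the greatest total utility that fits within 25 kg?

Taking the top-ratio items first gives cook set + water filter + sleeping bag + tent + map case + down jacket for 814 (25 kg).
The 8 kg tied up in map case and down jacket is better spent on first-aid kit — total rises to 830 (25 kg).
No other feasible combination exceeds 830.

830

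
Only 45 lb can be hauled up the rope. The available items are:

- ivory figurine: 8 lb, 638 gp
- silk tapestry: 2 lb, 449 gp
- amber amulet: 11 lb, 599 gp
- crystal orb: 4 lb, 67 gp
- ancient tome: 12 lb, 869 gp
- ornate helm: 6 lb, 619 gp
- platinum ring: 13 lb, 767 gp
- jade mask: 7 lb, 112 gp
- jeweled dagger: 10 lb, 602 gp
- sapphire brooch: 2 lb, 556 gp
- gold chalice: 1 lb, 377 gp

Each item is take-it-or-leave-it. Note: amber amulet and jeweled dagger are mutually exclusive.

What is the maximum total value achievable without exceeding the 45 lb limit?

Greedy by ratio would take ivory figurine + silk tapestry + crystal orb + ancient tome + ornate helm + jeweled dagger + sapphire brooch + gold chalice: 45 lb used, total 4177.
The 14 lb tied up in crystal orb and jeweled dagger is better spent on platinum ring — total rises to 4275 (44 lb).

4275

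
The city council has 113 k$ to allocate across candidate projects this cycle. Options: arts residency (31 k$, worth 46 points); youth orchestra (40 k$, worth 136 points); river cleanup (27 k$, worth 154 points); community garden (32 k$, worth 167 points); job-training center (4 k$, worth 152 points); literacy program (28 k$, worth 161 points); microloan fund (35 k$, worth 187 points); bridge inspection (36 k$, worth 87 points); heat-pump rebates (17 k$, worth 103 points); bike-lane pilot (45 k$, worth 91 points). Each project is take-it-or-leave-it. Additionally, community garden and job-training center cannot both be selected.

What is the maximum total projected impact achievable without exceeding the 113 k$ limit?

757

The ratio ordering already packs tightly: river cleanup + job-training center + literacy program + microloan fund + heat-pump rebates, 111 k$, 757.
An exhaustive check of the 1024 subsets confirms 757.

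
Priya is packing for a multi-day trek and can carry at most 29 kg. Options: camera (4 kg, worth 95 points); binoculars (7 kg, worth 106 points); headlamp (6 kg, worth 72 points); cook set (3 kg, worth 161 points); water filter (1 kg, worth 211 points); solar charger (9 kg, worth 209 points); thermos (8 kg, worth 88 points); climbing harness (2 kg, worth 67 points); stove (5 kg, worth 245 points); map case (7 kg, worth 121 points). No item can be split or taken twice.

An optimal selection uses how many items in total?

Best achievable utility is 1042.
camera + cook set + water filter + solar charger + stove + map case hits 1042 at 29 kg.
Any selection reaching 1042 contains exactly 6 items.

6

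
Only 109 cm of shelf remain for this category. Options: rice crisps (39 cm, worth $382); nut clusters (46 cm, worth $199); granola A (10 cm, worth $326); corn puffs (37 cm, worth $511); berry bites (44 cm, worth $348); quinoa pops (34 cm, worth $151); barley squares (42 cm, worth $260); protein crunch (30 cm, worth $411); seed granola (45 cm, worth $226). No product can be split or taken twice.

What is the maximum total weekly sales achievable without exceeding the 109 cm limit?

1304

The ratio heuristic lands on granola A + corn puffs + protein crunch (1248) but leaves 32 cm idle.
Dropping granola A frees 10 cm; slotting in rice crisps (39 cm) lifts the total to 1304 at 106 cm.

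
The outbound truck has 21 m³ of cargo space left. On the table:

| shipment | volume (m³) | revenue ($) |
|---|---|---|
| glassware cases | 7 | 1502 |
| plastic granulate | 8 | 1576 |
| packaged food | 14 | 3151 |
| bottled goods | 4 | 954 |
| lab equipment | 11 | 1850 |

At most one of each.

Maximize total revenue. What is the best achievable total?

4653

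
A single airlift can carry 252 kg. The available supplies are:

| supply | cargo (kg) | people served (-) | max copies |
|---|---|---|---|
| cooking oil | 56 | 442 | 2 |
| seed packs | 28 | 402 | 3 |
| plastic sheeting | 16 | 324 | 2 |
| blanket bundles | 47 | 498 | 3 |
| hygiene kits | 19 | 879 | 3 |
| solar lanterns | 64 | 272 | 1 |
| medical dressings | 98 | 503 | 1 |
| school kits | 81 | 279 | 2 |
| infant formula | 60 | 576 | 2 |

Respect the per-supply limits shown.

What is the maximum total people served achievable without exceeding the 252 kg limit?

Greedy by ratio would take 3×seed packs + 2×plastic sheeting + blanket bundles + 3×hygiene kits: 220 kg used, total 4989.
Replace seed packs with infant formula: the trade gains 174 net, giving 5163 at 252 kg.

5163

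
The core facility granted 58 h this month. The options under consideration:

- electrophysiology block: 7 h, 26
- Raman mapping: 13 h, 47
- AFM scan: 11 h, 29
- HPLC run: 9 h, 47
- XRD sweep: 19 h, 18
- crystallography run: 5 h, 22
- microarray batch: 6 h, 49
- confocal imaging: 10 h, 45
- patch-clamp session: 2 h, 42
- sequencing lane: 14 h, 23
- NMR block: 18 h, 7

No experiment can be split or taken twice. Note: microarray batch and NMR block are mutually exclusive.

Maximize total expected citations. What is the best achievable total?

285

A density-first pass picks electrophysiology block + Raman mapping + HPLC run + crystallography run + microarray batch + confocal imaging + patch-clamp session — 278 at 52 h.
Replace crystallography run with AFM scan: the trade gains 7 net, giving 285 at 58 h.
The closest alternative, Raman mapping + AFM scan + HPLC run + crystallography run + microarray batch + confocal imaging + patch-clamp session, reaches only 281.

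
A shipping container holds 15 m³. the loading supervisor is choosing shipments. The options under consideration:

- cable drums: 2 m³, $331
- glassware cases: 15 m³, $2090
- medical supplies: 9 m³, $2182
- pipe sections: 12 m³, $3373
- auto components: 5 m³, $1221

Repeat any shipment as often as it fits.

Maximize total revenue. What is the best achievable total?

3704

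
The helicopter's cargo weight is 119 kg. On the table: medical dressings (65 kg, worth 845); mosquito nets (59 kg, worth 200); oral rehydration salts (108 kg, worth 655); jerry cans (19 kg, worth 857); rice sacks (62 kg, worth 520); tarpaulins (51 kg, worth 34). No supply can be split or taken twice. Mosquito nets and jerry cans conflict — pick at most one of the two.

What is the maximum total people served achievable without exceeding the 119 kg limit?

Ranking by ratio (people served/kg): jerry cans 45.11, medical dressings 13.00, rice sacks 8.39, oral rehydration salts 6.06.
Best packing: medical dressings + jerry cans — 84 kg, 1702 total.

1702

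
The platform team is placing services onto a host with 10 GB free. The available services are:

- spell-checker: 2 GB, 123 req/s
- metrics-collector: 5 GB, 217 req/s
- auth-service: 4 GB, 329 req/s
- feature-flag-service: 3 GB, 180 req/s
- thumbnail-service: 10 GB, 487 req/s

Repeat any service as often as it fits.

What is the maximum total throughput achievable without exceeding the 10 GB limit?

Best packing: spell-checker + 2×auth-service — 10 GB, 781 total.
Nothing else within 10 GB beats 781.

781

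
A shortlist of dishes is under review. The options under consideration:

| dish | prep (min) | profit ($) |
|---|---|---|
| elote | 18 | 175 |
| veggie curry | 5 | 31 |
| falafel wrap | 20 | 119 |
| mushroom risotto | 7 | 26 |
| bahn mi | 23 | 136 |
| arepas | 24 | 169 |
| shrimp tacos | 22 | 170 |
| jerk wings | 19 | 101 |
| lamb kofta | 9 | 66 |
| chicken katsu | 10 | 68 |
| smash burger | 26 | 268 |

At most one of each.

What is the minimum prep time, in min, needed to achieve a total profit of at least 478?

Need the lightest bundle worth ≥ 478.
elote + lamb kofta + smash burger: 509 profit at 53 min.
Any bundle with less than 53 min falls short of 478.

53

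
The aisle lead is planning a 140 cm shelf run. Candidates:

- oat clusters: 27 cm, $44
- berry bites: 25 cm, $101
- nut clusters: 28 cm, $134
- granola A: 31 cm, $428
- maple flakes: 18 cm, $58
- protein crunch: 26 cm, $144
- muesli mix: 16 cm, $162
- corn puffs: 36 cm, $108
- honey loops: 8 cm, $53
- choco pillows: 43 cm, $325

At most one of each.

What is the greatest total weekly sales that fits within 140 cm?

By weekly sales per cm: granola A 13.81, muesli mix 10.12, choco pillows 7.56 lead.
Taking the top-ratio products first gives granola A + protein crunch + muesli mix + honey loops + choco pillows for 1112 (124 cm).
Dropping honey loops frees 8 cm; slotting in maple flakes (18 cm) lifts the total to 1117 at 134 cm.

1117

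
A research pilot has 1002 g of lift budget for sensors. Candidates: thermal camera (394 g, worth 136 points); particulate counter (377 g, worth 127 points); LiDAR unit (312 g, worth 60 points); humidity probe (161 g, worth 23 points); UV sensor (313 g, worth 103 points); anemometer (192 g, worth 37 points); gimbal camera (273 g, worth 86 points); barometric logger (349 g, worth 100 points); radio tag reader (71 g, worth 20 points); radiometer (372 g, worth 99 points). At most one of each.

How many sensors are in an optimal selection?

3

Optimal total is 325.
One optimal bundle: thermal camera + UV sensor + gimbal camera (980 g).
All optima have 3 sensors.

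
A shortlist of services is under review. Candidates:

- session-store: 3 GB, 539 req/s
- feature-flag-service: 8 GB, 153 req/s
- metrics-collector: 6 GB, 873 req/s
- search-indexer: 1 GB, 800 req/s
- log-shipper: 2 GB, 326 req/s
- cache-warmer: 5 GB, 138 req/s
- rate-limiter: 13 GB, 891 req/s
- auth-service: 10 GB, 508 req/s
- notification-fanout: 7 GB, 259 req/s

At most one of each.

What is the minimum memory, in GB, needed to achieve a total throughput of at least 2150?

Look for the lowest-memory combination reaching 2150.
session-store + metrics-collector + search-indexer reaches 2212 using 10 GB.
Below 10 GB the best achievable stays under 2150.

10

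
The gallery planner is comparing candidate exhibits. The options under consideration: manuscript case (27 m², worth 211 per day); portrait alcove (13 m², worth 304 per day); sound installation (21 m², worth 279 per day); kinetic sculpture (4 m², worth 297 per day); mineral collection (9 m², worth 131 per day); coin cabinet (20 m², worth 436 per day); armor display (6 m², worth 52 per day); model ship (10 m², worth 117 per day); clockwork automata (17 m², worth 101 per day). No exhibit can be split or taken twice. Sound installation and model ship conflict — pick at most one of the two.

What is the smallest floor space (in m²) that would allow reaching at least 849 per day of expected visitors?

33

Need the lightest bundle worth ≥ 849.
Taking kinetic sculpture + mineral collection + coin cabinet gives 864 (≥ 849) for 33 m².
Below 33 m² the best achievable stays under 849.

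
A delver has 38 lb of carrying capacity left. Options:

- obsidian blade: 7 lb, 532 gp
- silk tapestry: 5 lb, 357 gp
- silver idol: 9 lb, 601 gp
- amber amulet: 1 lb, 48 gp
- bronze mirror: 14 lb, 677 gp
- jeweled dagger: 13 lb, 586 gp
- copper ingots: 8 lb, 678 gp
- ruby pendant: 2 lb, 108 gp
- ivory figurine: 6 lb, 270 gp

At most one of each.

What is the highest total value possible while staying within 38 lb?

The ratio ordering already packs tightly: obsidian blade + silk tapestry + silver idol + amber amulet + copper ingots + ruby pendant + ivory figurine, 38 lb, 2594.

2594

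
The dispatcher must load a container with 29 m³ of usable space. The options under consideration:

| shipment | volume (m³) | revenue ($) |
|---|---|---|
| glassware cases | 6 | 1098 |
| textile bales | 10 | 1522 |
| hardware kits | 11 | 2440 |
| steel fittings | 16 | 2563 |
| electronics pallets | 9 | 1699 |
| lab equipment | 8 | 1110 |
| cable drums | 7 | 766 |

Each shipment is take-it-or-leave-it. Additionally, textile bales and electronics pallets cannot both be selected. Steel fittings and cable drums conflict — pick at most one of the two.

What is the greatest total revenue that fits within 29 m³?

5249

Taking the top-ratio shipments first gives glassware cases + hardware kits + electronics pallets for 5237 (26 m³).
Replace glassware cases with lab equipment: the trade gains 12 net, giving 5249 at 28 m³.
The spare 1 m³ is too small for any remaining shipment, and no feasible exchange beats 5249.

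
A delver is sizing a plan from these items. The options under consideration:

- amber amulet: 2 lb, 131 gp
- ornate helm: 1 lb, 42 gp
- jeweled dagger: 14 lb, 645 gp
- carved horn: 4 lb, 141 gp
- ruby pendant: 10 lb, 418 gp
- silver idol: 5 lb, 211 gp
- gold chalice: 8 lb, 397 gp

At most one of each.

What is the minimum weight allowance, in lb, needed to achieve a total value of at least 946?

Minimise lb subject to total value ≥ 946.
Taking amber amulet + ruby pendant + gold chalice gives 946 (≥ 946) for 20 lb.
Below 20 lb the best achievable stays under 946.

20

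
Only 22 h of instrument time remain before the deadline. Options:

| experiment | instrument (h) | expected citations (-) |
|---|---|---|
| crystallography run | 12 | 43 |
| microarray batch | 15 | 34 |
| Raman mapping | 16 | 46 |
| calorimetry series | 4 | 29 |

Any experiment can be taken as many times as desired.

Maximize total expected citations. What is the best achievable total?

145

Ranking by ratio (expected citations/h): calorimetry series 7.25, crystallography run 3.58, Raman mapping 2.88.
5×calorimetry series uses 20 of the 22 h and totals 145.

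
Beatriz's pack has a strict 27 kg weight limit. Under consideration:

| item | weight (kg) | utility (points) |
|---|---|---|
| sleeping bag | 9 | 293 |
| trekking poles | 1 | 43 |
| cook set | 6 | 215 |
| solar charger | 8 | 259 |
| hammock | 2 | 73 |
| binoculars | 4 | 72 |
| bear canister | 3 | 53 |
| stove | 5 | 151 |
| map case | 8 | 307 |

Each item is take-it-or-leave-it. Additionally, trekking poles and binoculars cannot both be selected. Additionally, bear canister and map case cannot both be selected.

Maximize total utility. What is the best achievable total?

By utility per kg: trekking poles 43.00, map case 38.38, hammock 36.50 lead.
Greedy by ratio would take sleeping bag + trekking poles + cook set + hammock + map case: 26 kg used, total 931.
Dropping trekking poles and cook set frees 7 kg; slotting in solar charger (8 kg) lifts the total to 932 at 27 kg.
An exhaustive check of the 512 subsets confirms 932.

932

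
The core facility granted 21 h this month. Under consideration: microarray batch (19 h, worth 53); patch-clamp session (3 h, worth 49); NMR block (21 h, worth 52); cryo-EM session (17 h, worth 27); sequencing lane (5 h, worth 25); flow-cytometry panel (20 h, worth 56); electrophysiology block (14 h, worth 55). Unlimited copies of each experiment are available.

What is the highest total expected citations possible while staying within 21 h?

343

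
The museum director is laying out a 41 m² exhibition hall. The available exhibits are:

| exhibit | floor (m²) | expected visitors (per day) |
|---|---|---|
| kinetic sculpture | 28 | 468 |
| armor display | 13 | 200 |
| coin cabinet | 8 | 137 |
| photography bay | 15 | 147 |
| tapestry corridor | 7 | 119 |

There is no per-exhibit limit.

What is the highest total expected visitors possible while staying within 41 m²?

5×coin cabinet uses 40 of the 41 m² and totals 685.

685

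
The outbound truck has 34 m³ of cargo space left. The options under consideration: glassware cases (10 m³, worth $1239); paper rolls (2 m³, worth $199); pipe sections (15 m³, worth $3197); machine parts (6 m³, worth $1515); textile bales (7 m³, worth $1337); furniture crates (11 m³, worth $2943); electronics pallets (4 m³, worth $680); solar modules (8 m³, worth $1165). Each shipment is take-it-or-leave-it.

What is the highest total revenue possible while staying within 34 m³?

7854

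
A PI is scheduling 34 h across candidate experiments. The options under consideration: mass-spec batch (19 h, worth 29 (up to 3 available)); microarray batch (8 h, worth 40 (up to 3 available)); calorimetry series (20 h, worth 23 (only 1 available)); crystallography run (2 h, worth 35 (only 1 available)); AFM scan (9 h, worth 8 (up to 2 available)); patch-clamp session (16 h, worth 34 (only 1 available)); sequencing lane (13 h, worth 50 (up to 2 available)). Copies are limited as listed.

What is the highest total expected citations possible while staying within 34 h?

165

Density check — crystallography run 17.50, microarray batch 5.00, sequencing lane 3.85, patch-clamp session 2.12 are the best per h.
Filling by ratio: 3×microarray batch + crystallography run for 155, with 8 h left unused.
Replace microarray batch with sequencing lane: the trade gains 10 net, giving 165 at 31 h.
No other feasible combination exceeds 165.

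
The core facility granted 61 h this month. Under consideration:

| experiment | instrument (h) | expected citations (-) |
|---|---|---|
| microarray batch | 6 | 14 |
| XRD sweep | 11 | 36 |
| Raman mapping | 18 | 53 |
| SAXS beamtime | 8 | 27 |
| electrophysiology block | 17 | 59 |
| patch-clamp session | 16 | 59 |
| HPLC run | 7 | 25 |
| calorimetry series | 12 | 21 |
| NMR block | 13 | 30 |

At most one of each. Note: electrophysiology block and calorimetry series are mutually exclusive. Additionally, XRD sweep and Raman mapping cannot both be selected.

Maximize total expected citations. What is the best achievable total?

XRD sweep + SAXS beamtime + electrophysiology block + patch-clamp session + HPLC run uses 59 of the 61 h and totals 206.

206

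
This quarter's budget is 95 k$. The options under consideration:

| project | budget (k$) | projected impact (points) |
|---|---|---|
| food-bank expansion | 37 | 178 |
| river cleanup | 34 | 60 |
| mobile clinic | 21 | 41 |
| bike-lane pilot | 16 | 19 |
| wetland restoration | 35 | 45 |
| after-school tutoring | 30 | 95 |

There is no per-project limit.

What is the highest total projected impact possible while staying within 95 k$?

397

Taking 2×food-bank expansion + mobile clinic: 95 k$ used, 397 in projected impact.
Nothing else within 95 k$ beats 397.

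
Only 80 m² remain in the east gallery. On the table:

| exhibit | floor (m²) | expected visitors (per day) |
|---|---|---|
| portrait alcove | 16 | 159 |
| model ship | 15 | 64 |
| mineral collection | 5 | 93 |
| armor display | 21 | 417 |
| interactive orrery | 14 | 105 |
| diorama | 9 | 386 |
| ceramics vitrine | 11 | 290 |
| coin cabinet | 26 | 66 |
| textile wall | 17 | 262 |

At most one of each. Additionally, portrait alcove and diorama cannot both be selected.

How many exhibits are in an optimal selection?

6

The maximum expected visitors within 80 m² is 1553.
One optimal bundle: mineral collection + armor display + interactive orrery + diorama + ceramics vitrine + textile wall (77 m²).
All optima have 6 exhibits.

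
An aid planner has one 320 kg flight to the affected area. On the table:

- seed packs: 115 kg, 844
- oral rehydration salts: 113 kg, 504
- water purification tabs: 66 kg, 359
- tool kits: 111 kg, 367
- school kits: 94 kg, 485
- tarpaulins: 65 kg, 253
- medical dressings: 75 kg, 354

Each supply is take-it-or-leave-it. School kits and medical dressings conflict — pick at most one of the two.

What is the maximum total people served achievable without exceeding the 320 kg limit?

1707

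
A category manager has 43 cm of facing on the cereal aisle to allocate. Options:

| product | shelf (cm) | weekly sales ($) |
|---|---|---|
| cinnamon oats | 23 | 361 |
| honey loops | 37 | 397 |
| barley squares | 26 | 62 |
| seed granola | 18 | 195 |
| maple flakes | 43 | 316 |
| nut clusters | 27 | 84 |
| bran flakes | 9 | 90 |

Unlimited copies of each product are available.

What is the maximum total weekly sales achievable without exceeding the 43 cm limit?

By weekly sales per cm: cinnamon oats 15.70, seed granola 10.83, honey loops 10.73, bran flakes 10.00 lead.
Cinnamon oats + seed granola uses 41 of the 43 cm and totals 556.
That's the maximum — no swap from here does better than 556.

556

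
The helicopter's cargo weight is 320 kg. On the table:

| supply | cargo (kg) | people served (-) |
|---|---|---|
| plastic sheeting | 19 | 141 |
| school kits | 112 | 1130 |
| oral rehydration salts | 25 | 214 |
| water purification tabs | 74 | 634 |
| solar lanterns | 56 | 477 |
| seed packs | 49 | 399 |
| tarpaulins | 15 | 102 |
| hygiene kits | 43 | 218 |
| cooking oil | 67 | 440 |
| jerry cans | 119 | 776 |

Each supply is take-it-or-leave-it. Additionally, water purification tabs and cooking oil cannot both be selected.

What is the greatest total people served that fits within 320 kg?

By people served per kg: school kits 10.09, water purification tabs 8.57, oral rehydration salts 8.56 lead.
Taking school kits + oral rehydration salts + water purification tabs + solar lanterns + seed packs: 316 kg used, 2854 in people served.
The closest alternative, plastic sheeting + school kits + water purification tabs + solar lanterns + seed packs, reaches only 2781.

2854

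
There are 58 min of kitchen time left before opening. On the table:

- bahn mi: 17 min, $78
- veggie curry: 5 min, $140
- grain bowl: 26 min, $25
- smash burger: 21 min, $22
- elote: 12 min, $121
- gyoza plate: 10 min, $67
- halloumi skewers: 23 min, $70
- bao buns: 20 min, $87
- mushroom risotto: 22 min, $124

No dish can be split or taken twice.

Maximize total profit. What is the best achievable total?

463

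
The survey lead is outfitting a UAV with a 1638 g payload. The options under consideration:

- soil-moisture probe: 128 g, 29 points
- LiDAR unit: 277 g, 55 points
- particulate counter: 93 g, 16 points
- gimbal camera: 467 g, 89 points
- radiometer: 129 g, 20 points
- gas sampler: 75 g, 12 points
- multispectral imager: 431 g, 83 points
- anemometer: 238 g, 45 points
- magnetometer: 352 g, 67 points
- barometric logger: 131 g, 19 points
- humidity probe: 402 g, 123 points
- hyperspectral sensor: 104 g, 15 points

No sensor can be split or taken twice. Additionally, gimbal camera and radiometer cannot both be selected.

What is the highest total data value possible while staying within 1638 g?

363

Ranking by ratio (data value/g): humidity probe 0.31, soil-moisture probe 0.23, LiDAR unit 0.20.
Taking the top-ratio sensors first gives soil-moisture probe + LiDAR unit + multispectral imager + magnetometer + humidity probe for 357 (1590 g).
Replace multispectral imager with gimbal camera: the trade gains 6 net, giving 363 at 1626 g.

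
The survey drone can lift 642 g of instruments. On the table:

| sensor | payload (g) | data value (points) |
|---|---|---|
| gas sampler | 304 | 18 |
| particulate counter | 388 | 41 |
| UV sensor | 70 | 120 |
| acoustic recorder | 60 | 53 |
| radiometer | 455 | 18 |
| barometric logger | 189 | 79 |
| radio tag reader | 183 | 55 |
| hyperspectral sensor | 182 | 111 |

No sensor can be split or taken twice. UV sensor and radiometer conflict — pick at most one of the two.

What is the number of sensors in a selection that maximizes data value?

Optimal total is 365.
For example UV sensor + barometric logger + radio tag reader + hyperspectral sensor achieves it, using 624 g.
Every optimal selection uses 4 sensors.

4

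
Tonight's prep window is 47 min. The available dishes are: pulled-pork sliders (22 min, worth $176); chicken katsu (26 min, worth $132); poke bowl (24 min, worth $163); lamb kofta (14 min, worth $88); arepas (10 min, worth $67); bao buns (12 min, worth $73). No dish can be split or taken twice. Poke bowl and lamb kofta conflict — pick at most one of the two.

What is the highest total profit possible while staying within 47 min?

The ratio ordering already packs tightly: pulled-pork sliders + poke bowl, 46 min, 339.

339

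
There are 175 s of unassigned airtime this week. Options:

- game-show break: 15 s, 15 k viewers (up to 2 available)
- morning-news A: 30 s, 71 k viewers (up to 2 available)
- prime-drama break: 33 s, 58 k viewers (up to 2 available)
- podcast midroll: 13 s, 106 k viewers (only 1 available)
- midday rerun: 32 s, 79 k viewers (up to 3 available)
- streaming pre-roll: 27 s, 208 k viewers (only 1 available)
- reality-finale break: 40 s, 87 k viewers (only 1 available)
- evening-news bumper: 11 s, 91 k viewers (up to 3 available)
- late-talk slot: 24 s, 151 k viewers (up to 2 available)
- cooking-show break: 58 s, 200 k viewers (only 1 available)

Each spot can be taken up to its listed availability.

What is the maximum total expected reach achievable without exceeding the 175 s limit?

998

Taking the top-ratio spots first gives game-show break + podcast midroll + midday rerun + streaming pre-roll + 3×evening-news bumper + 2×late-talk slot for 983 (168 s).
The 58 s tied up in game-show break and midday rerun and evening-news bumper is better spent on cooking-show break — total rises to 998 (168 s).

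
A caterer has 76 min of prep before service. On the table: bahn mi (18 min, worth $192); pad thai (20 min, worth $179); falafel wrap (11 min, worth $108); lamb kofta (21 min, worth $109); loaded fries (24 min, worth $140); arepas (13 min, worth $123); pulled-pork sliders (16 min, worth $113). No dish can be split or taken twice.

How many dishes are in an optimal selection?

4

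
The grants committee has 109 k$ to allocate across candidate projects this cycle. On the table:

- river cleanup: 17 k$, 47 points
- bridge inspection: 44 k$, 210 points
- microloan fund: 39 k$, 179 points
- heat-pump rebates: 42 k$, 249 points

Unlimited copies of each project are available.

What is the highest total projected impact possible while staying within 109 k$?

Taking river cleanup + 2×heat-pump rebates: 101 k$ used, 545 in projected impact.

545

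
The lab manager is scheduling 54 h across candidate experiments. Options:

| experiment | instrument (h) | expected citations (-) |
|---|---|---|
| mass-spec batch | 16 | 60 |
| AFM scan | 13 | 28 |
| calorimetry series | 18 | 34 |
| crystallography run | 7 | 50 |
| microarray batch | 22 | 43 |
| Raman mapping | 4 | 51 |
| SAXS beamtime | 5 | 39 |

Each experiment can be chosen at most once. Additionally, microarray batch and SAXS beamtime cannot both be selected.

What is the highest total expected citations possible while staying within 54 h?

234

Density check — Raman mapping 12.75, SAXS beamtime 7.80, crystallography run 7.14, mass-spec batch 3.75 are the best per h.
The ratio heuristic lands on mass-spec batch + AFM scan + crystallography run + Raman mapping + SAXS beamtime (228) but leaves 9 h idle.
Dropping AFM scan frees 13 h; slotting in calorimetry series (18 h) lifts the total to 234 at 50 h.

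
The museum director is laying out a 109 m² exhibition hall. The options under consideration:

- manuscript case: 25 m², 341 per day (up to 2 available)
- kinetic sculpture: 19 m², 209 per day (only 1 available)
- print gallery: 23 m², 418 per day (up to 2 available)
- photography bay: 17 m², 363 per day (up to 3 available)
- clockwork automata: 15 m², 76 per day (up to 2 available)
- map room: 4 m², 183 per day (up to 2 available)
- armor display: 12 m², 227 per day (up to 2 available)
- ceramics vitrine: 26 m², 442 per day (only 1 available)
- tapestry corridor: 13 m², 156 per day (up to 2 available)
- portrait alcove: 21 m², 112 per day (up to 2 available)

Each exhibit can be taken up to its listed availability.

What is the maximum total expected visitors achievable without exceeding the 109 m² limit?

2351

Ranking by ratio (expected visitors/m²): map room 45.75, photography bay 21.35, armor display 18.92.
The ratio heuristic lands on print gallery + 3×photography bay + 2×map room + 2×armor display (2327) but leaves 3 m² idle.
Dropping print gallery frees 23 m²; slotting in ceramics vitrine (26 m²) lifts the total to 2351 at 109 m².
No other feasible combination exceeds 2351.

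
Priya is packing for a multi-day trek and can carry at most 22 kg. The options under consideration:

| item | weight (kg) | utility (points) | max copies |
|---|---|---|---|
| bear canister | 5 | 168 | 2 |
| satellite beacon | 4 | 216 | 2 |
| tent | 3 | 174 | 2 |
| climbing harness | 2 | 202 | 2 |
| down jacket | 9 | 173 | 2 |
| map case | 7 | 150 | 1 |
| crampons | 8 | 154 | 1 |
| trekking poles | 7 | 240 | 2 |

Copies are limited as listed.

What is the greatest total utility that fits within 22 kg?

1250

Ranking by ratio (utility/kg): climbing harness 101.00, tent 58.00, satellite beacon 54.00.
Filling by ratio: 2×satellite beacon + 2×tent + 2×climbing harness for 1184, with 4 kg left unused.
The 3 kg tied up in tent is better spent on trekking poles — total rises to 1250 (22 kg).
That's the maximum — no swap from here does better than 1250.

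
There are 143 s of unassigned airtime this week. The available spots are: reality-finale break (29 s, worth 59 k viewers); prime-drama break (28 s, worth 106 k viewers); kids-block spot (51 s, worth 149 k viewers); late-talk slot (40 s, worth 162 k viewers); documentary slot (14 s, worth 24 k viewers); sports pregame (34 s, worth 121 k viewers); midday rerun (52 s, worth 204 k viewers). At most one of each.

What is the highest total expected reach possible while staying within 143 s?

Density check — late-talk slot 4.05, midday rerun 3.92, prime-drama break 3.79 are the best per s.
A density-first pass picks prime-drama break + late-talk slot + documentary slot + midday rerun — 496 at 134 s.
Replace prime-drama break and documentary slot with kids-block spot: the trade gains 19 net, giving 515 at 143 s.
Runner-up late-talk slot + documentary slot + sports pregame + midday rerun tops out at 511.

515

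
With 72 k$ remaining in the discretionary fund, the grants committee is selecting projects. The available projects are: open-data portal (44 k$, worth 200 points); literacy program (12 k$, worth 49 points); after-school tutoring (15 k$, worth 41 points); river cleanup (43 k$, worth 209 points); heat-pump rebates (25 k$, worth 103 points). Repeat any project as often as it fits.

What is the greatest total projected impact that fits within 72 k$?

312

By projected impact per k$: river cleanup 4.86, open-data portal 4.55, heat-pump rebates 4.12 lead.
River cleanup + heat-pump rebates uses 68 of the 72 k$ and totals 312.
That's the maximum — no swap from here does better than 312.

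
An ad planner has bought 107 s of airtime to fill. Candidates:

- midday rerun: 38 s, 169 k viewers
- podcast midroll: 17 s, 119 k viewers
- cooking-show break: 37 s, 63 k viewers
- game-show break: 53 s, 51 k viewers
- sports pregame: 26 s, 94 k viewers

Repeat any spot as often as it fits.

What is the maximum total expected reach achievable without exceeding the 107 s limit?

714

Density check — podcast midroll 7.00, midday rerun 4.45, sports pregame 3.62, cooking-show break 1.70 are the best per s.
The ratio ordering already packs tightly: 6×podcast midroll, 102 s, 714.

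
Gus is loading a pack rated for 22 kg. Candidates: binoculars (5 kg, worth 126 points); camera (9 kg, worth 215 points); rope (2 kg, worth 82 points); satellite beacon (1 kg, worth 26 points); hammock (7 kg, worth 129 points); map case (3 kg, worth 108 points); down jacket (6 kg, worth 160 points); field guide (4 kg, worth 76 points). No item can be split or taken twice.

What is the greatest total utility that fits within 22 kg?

591

Filling by ratio: binoculars + rope + satellite beacon + map case + down jacket + field guide for 578, with 1 kg left unused.
Dropping binoculars and field guide frees 9 kg; slotting in camera (9 kg) lifts the total to 591 at 21 kg.
The spare 1 kg is too small for any remaining item, and no exchange beats 591.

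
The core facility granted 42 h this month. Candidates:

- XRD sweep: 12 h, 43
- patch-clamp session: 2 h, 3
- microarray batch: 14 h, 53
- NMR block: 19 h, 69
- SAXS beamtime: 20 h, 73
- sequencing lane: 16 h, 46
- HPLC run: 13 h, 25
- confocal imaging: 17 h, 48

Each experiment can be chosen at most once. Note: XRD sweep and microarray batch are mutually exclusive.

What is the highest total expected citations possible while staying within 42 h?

145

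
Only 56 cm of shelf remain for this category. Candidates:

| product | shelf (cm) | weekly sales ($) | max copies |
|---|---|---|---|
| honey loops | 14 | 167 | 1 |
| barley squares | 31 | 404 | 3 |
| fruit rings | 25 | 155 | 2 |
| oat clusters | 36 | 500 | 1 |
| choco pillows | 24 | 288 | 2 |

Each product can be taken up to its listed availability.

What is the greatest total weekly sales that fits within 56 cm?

692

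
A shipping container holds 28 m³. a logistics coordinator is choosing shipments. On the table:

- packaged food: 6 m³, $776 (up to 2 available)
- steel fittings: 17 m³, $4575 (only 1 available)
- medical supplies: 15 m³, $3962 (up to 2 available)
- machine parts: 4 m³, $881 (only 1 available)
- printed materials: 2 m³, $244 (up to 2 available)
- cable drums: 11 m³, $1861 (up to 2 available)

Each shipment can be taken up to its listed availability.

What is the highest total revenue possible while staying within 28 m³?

6436

Filling by ratio: packaged food + steel fittings + machine parts for 6232, with 1 m³ left unused.
Dropping packaged food and machine parts frees 10 m³; slotting in cable drums (11 m³) lifts the total to 6436 at 28 m³.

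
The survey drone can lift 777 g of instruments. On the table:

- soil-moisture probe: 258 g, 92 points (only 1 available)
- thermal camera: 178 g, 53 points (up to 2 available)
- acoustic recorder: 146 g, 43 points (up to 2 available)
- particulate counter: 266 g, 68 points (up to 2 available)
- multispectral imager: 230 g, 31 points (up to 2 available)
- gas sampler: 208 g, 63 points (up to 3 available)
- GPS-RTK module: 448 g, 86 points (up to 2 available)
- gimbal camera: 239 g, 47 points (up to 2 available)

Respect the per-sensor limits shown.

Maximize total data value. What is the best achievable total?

241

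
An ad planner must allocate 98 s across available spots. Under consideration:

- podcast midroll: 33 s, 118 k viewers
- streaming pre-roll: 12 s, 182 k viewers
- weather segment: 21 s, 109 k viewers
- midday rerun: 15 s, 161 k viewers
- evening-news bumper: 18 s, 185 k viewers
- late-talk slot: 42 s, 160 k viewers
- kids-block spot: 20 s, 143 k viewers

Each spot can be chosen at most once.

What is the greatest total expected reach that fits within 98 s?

789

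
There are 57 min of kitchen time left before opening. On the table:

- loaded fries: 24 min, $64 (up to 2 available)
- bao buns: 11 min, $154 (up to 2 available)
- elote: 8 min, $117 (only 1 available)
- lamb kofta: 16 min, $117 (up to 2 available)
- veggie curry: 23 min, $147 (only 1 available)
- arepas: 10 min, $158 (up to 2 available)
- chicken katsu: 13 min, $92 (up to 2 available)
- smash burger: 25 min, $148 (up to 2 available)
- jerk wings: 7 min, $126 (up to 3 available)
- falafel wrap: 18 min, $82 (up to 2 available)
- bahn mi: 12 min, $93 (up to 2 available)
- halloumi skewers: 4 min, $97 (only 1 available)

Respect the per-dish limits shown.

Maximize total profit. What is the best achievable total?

945

A density-first pass picks elote + 2×arepas + 3×jerk wings + halloumi skewers — 908 at 53 min.
Replace elote with bao buns: the trade gains 37 net, giving 945 at 56 min.
No other feasible combination exceeds 945.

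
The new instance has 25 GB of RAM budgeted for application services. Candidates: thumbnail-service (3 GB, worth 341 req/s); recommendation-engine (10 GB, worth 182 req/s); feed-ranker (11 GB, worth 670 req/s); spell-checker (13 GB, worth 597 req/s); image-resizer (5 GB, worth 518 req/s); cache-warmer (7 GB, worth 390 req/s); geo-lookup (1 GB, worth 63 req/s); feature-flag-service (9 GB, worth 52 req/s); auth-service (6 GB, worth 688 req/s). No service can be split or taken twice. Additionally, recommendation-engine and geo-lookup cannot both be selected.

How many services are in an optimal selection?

Optimal total is 2217.
One optimal bundle: thumbnail-service + feed-ranker + image-resizer + auth-service (25 GB).
Every optimal selection uses 4 services.

4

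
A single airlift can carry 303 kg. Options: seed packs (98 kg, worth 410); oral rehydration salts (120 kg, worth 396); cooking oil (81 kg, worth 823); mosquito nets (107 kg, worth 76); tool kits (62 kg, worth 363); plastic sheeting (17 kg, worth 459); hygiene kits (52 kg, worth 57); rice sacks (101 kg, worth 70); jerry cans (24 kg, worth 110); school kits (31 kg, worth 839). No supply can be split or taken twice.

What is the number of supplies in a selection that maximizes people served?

5

The maximum people served within 303 kg is 2894.
For example seed packs + cooking oil + tool kits + plastic sheeting + school kits achieves it, using 289 kg.
Every optimal selection uses 5 supplies.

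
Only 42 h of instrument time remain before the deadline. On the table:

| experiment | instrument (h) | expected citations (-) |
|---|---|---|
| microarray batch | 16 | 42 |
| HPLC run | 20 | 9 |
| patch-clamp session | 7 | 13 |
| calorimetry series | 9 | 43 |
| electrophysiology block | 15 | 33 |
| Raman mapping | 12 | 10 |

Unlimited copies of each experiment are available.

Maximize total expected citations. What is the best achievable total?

172

By expected citations per h: calorimetry series 4.78, microarray batch 2.62, electrophysiology block 2.20 lead.
4×calorimetry series uses 36 of the 42 h and totals 172.
Every other selection either busts 42 h or fails to beat 172.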